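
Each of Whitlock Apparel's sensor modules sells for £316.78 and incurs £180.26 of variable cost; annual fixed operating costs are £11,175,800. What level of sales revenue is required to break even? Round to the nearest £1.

£25,932,244

Contribution margin per unit = £316.78 − £180.26 = £136.52, a CM ratio of £136.52 ÷ £316.78 = 0.4310.
Break-even sales = FC ÷ CM ratio = £11,175,800 × £316.78 / £136.52 = £25,932,244.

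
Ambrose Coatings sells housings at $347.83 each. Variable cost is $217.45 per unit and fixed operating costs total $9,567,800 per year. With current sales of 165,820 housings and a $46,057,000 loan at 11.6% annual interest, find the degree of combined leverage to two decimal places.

At 165,820 units, contribution = 165,820 × $130.38 = $21,619,611.60.
Operating income = contribution − fixed costs = $21,619,611.60 − $9,567,800 = $12,051,811.60. Interest = $5,342,612.00, so EBIT − I = $6,709,199.60.
Degree of total leverage = total CM / (EBIT − interest) = $21,619,611.60 / $6,709,199.60 = 3.2224.

3.22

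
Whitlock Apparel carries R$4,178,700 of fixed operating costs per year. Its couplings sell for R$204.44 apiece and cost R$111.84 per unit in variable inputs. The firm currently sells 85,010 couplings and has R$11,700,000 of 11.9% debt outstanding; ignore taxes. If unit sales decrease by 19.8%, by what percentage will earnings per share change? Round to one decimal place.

-67.7%

At 85,010 units, contribution = 85,010 × R$92.60 = R$7,871,926.00.
Operating income = contribution − fixed costs = R$7,871,926.00 − R$4,178,700 = R$3,693,226.00.
Interest = R$1,392,300.00, so EBIT − I = R$2,300,926.00.
Degree of combined leverage = contribution ÷ (EBIT − I) = R$7,871,926.00 ÷ R$2,300,926.00 = 3.4212.
%ΔEPS = DCL × %ΔSales = 3.4212 × -19.8% = -67.7%.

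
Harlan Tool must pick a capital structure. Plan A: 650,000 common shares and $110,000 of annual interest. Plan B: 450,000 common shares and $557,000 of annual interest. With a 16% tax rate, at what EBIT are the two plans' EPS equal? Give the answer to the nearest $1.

$1,562,750

At indifference, (EBIT − 110,000)(1 − t)/650,000 = (EBIT − 557,000)(1 − t)/450,000.
The (1 − t) factor cancels: (EBIT − 110,000) × 450,000 = (EBIT − 557,000) × 650,000.
Solving, EBIT = (557,000·650,000 − 110,000·450,000) / (650,000 − 450,000) = 312,550,000,000 / 200,000 = 1,562,750.00.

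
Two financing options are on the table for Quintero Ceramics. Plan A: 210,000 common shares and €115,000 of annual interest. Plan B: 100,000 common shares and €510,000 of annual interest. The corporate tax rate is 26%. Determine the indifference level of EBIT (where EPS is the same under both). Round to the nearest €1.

€869,091

At indifference, (EBIT − 115,000)(1 − t)/210,000 = (EBIT − 510,000)(1 − t)/100,000.
Cancelling (1 − t) and cross-multiplying: 100,000·(EBIT − 115,000) = 210,000·(EBIT − 510,000).
EBIT × (210,000 − 100,000) = 510,000 × 210,000 − 115,000 × 100,000 = 95,600,000,000, so EBIT = 95,600,000,000 ÷ 110,000 = 869,090.91.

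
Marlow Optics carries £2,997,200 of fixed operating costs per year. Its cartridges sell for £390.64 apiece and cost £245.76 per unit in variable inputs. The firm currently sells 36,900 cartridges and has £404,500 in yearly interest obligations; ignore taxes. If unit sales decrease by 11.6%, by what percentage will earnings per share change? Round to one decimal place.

-31.9%

At 36,900 units, contribution = 36,900 × £144.88 = £5,346,072.00.
EBIT = £5,346,072.00 − £2,997,200 = £2,348,872.00.
After interest of £404,500.00, pre-tax earnings = £1,944,372.00.
Degree of combined leverage = contribution ÷ (EBIT − I) = £5,346,072.00 ÷ £1,944,372.00 = 2.7495.
%ΔEPS = DCL × %ΔSales = 2.7495 × -11.6% = -31.9%.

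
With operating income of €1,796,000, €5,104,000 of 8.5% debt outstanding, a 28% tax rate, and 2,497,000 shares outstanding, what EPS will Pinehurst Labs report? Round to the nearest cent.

€0.39

Interest = €433,840.00, so EBT = €1,796,000 − €433,840.00 = €1,362,160.00.
Net income = €1,362,160.00 × (1 − 0.28) = €980,755.20.
Per share: €980,755.20 / 2,497,000 shares = €0.39.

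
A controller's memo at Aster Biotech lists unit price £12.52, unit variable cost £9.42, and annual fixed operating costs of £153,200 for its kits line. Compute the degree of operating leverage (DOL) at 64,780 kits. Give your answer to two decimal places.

Contribution at this volume is 64,780 × £3.10 = £200,818.00.
Operating income = contribution − fixed costs = £200,818.00 − £153,200 = £47,618.00.
So DOL = total CM / EBIT = £200,818.00 / £47,618.00 = 4.2173.

4.22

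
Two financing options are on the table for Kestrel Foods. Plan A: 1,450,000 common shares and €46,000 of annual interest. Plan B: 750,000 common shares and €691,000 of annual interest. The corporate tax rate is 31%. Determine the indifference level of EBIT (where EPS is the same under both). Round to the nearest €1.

At indifference, (EBIT − 46,000)(1 − t)/1,450,000 = (EBIT − 691,000)(1 − t)/750,000.
Cancelling (1 − t) and cross-multiplying: 750,000·(EBIT − 46,000) = 1,450,000·(EBIT − 691,000).
Solving, EBIT = (691,000·1,450,000 − 46,000·750,000) / (1,450,000 − 750,000) = 967,450,000,000 / 700,000 = 1,382,071.43.

€1,382,071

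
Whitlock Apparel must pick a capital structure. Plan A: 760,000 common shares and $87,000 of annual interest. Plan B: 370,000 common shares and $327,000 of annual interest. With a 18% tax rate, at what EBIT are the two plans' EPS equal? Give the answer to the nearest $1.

At indifference, (EBIT − 87,000)(1 − t)/760,000 = (EBIT − 327,000)(1 − t)/370,000.
The (1 − t) factor cancels: (EBIT − 87,000) × 370,000 = (EBIT − 327,000) × 760,000.
Solving, EBIT = (327,000·760,000 − 87,000·370,000) / (760,000 − 370,000) = 216,330,000,000 / 390,000 = 554,692.31.

$554,692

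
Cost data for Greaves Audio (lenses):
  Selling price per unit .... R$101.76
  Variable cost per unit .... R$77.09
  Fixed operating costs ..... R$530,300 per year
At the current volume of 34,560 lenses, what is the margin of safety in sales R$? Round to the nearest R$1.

R$1,329,419

Unit CM = price − variable cost = R$101.76 − R$77.09 = R$24.67. Break-even units = R$530,300 ÷ R$24.67 = 21,495.74; break-even revenue = 21,495.74 × R$101.76 = R$2,187,406.89.
Actual sales revenue = 34,560 × R$101.76 = R$3,516,825.60.
Margin of safety = R$3,516,825.60 − R$2,187,406.89 = R$1,329,419.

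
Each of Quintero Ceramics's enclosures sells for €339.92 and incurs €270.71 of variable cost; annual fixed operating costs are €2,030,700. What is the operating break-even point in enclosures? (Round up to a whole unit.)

Each unit contributes €339.92 − €270.71 = €69.21.
Break-even volume = fixed costs ÷ CM per unit = €2,030,700 ÷ €69.21 = 29,341.14, so 29,342 enclosures.

29,342 enclosures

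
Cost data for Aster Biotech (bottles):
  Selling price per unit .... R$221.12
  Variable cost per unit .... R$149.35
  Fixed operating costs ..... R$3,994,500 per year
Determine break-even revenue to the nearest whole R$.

R$12,306,867

CM per unit = R$221.12 − R$149.35 = R$71.77; CM ratio = R$71.77 / R$221.12 = 0.3246.
Break-even sales = FC ÷ CM ratio = R$3,994,500 × R$221.12 / R$71.77 = R$12,306,867.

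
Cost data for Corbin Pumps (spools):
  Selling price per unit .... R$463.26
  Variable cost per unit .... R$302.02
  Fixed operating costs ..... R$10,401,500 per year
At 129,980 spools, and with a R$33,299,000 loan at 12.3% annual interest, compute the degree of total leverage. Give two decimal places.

3.24

Total contribution margin = 129,980 × R$161.24 = R$20,957,975.20.
Operating income = contribution − fixed costs = R$20,957,975.20 − R$10,401,500 = R$10,556,475.20. Interest = R$4,095,777.00.
DOL = R$20,957,975.20 ÷ R$10,556,475.20 = 1.9853; DFL = R$10,556,475.20 ÷ R$6,460,698.20 = 1.6340.
DCL = DOL × DFL = 1.9853 × 1.6340 = 3.2440.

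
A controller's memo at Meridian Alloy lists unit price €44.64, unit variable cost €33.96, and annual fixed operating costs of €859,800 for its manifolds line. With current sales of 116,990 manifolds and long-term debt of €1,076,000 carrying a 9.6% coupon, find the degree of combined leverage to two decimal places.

Total contribution margin = 116,990 × €10.68 = €1,249,453.20.
Subtracting fixed costs: EBIT = €1,249,453.20 − €859,800 = €389,653.20. Interest = €103,296.00.
DOL = €1,249,453.20 ÷ €389,653.20 = 3.2066; DFL = €389,653.20 ÷ €286,357.20 = 1.3607.
Combined leverage = 3.2066 × 1.3607 = 4.3632.

4.36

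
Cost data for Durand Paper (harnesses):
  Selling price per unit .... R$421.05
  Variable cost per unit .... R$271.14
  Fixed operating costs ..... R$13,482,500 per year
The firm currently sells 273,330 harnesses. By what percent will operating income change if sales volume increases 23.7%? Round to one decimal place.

+35.3%

Contribution at this volume is 273,330 × R$149.91 = R$40,974,900.30.
Operating income = contribution − fixed costs = R$40,974,900.30 − R$13,482,500 = R$27,492,400.30.
So DOL = total CM / EBIT = R$40,974,900.30 / R$27,492,400.30 = 1.4904.
Operating income changes by 1.4904 × +23.7% = +35.3%.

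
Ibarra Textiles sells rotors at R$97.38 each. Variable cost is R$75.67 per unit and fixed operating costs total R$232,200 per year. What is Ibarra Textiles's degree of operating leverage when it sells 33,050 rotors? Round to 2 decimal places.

At 33,050 units, contribution = 33,050 × R$21.71 = R$717,515.50.
Subtracting fixed costs: EBIT = R$717,515.50 − R$232,200 = R$485,315.50.
So DOL = total CM / EBIT = R$717,515.50 / R$485,315.50 = 1.4785.

1.48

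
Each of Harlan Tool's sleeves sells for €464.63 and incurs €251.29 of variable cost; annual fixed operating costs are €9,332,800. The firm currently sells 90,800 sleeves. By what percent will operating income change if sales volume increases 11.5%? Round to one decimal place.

At 90,800 units, contribution = 90,800 × €213.34 = €19,371,272.00.
EBIT = €19,371,272.00 − €9,332,800 = €10,038,472.00.
So DOL = total CM / EBIT = €19,371,272.00 / €10,038,472.00 = 1.9297.
So EBIT moves 1.9297 × (+11.5%) = +22.2%.

+22.2%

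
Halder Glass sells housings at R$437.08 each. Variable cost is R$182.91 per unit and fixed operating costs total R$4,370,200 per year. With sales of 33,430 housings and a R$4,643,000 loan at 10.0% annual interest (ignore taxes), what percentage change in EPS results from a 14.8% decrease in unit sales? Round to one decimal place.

-34.3%

Total contribution margin = 33,430 × R$254.17 = R$8,496,903.10.
EBIT = R$8,496,903.10 − R$4,370,200 = R$4,126,703.10.
Interest = R$464,300.00, so EBIT − I = R$3,662,403.10.
Degree of combined leverage = contribution ÷ (EBIT − I) = R$8,496,903.10 ÷ R$3,662,403.10 = 2.3200.
%ΔEPS = DCL × %ΔSales = 2.3200 × -14.8% = -34.3%.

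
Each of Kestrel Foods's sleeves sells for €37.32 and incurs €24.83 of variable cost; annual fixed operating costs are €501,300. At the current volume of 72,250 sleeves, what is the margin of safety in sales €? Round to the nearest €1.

€1,198,490

Each unit contributes €37.32 − €24.83 = €12.49. Break-even units = €501,300 ÷ €12.49 = 40,136.11; break-even revenue = 40,136.11 × €37.32 = €1,497,879.58.
Actual sales revenue = 72,250 × €37.32 = €2,696,370.00.
Margin of safety = €2,696,370.00 − €1,497,879.58 = €1,198,490.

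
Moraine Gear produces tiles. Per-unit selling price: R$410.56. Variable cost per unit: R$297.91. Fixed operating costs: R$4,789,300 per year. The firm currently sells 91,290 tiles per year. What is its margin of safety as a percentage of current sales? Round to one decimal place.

Contribution margin per unit = R$410.56 − R$297.91 = R$112.65. Break-even units = R$4,789,300 ÷ R$112.65 = 42,514.87; break-even revenue = 42,514.87 × R$410.56 = R$17,454,904.64.
Actual sales revenue = 91,290 × R$410.56 = R$37,480,022.40.
Margin of safety = (R$37,480,022.40 − R$17,454,904.64) ÷ R$37,480,022.40 = 53.4%.

53.4%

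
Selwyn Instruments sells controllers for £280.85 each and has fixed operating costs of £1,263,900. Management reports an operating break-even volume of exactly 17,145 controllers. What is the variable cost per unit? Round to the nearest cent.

£207.13

At break-even, FC = Q × (P − VC), so P − VC = £1,263,900 ÷ 17,145 = £73.7183.
Variable cost per unit = £280.85 − £73.7183 = £207.13.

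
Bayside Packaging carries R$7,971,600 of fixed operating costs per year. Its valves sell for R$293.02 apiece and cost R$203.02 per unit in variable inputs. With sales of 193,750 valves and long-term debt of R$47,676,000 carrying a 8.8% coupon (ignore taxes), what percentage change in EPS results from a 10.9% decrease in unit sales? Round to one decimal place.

Total contribution margin = 193,750 × R$90.00 = R$17,437,500.00.
EBIT = R$17,437,500.00 − R$7,971,600 = R$9,465,900.00.
After interest of R$4,195,488.00, pre-tax earnings = R$5,270,412.00.
Degree of combined leverage = contribution ÷ (EBIT − I) = R$17,437,500.00 ÷ R$5,270,412.00 = 3.3086.
EPS therefore changes by 3.3086 × (-10.9%) = -36.1%.

-36.1%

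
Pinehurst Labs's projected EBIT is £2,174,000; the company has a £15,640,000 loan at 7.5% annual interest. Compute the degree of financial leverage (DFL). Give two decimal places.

2.17

Interest = £1,173,000.00.
Degree of financial leverage = EBIT / (EBIT − interest) = £2,174,000 / £1,001,000.00 = 2.1718.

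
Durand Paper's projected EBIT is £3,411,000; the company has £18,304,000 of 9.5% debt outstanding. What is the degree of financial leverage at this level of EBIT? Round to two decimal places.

Annual interest charges come to £1,738,880.00.
Degree of financial leverage = EBIT / (EBIT − interest) = £3,411,000 / £1,672,120.00 = 2.0399.

2.04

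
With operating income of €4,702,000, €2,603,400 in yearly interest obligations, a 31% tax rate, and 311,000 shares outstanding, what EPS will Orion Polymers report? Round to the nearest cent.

Pre-tax income = €4,702,000 − €2,603,400.00 = €2,098,600.00.
After tax at 31%: net income = €2,098,600.00 × 0.69 = €1,448,034.00.
EPS = €1,448,034.00 ÷ 311,000 = €4.66.

€4.66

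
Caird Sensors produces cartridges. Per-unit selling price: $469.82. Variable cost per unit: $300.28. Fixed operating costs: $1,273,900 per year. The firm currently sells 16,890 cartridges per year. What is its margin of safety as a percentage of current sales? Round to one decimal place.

Unit CM = price − variable cost = $469.82 − $300.28 = $169.54. Break-even units = $1,273,900 ÷ $169.54 = 7,513.86; break-even revenue = 7,513.86 × $469.82 = $3,530,162.19.
Current sales = 16,890 × $469.82 = $7,935,259.80.
Margin of safety = ($7,935,259.80 − $3,530,162.19) ÷ $7,935,259.80 = 55.5%.

55.5%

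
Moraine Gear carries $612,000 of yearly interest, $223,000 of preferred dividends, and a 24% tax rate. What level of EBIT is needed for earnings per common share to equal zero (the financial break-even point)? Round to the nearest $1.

$905,421

Preferred dividends are paid after tax, so their pre-tax equivalent is $223,000 ÷ (1 − 0.24) = $293,421.05.
Financial break-even EBIT = interest + D_p ÷ (1 − t) = $612,000 + $293,421.05 = $905,421.05.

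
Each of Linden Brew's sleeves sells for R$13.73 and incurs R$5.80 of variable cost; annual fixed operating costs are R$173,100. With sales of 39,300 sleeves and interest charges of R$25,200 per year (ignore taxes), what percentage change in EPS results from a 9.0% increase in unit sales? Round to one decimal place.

Total contribution margin = 39,300 × R$7.93 = R$311,649.00.
Subtracting fixed costs: EBIT = R$311,649.00 − R$173,100 = R$138,549.00.
After interest of R$25,200.00, pre-tax earnings = R$113,349.00.
DCL = total CM / (EBIT − I) = R$311,649.00 / R$113,349.00 = 2.7495.
%ΔEPS = DCL × %ΔSales = 2.7495 × +9.0% = +24.7%.

+24.7%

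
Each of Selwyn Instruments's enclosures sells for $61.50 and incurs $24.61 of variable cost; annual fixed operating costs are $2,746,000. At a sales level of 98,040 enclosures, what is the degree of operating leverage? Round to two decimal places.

4.15

At 98,040 units, contribution = 98,040 × $36.89 = $3,616,695.60.
Subtracting fixed costs: EBIT = $3,616,695.60 − $2,746,000 = $870,695.60.
DOL = contribution ÷ EBIT = $3,616,695.60 ÷ $870,695.60 = 4.1538.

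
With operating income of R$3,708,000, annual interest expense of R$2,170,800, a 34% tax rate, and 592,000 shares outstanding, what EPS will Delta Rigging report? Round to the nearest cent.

R$1.71

Pre-tax income = R$3,708,000 − R$2,170,800.00 = R$1,537,200.00.
Net income = R$1,537,200.00 × (1 − 0.34) = R$1,014,552.00.
Per share: R$1,014,552.00 / 592,000 shares = R$1.71.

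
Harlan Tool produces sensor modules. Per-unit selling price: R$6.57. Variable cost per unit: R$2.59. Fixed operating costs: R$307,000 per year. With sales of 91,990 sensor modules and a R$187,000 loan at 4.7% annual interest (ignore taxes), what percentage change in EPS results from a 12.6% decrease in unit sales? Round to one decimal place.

At 91,990 units, contribution = 91,990 × R$3.98 = R$366,120.20.
EBIT = R$366,120.20 − R$307,000 = R$59,120.20.
After interest of R$8,789.00, pre-tax earnings = R$50,331.20.
Degree of combined leverage = contribution ÷ (EBIT − I) = R$366,120.20 ÷ R$50,331.20 = 7.2742.
%ΔEPS = DCL × %ΔSales = 7.2742 × -12.6% = -91.7%.

-91.7%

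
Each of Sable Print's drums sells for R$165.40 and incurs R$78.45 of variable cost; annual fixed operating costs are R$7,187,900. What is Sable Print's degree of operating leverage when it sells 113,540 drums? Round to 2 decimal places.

3.68

Total contribution margin = 113,540 × R$86.95 = R$9,872,303.00.
Subtracting fixed costs: EBIT = R$9,872,303.00 − R$7,187,900 = R$2,684,403.00.
So DOL = total CM / EBIT = R$9,872,303.00 / R$2,684,403.00 = 3.6777.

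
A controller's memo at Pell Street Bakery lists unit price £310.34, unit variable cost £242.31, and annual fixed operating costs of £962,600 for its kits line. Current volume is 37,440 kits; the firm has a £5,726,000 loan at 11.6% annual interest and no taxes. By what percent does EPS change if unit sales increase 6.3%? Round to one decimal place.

+17.4%

Total contribution margin = 37,440 × £68.03 = £2,547,043.20.
Operating income = contribution − fixed costs = £2,547,043.20 − £962,600 = £1,584,443.20.
Interest = £664,216.00, so EBIT − I = £920,227.20.
DCL = total CM / (EBIT − I) = £2,547,043.20 / £920,227.20 = 2.7678.
%ΔEPS = DCL × %ΔSales = 2.7678 × +6.3% = +17.4%.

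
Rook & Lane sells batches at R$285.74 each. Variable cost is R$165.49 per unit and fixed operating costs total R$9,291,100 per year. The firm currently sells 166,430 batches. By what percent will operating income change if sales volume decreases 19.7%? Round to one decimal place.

-36.8%

Contribution at this volume is 166,430 × R$120.25 = R$20,013,207.50.
Subtracting fixed costs: EBIT = R$20,013,207.50 − R$9,291,100 = R$10,722,107.50.
DOL = contribution ÷ EBIT = R$20,013,207.50 ÷ R$10,722,107.50 = 1.8665.
Operating income changes by 1.8665 × -19.7% = -36.8%.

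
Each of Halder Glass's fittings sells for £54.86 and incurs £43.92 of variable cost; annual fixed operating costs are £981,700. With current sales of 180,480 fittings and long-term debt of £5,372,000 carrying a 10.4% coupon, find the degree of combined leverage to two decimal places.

At 180,480 units, contribution = 180,480 × £10.94 = £1,974,451.20.
Operating income = contribution − fixed costs = £1,974,451.20 − £981,700 = £992,751.20. Interest = £558,688.00.
DOL = £1,974,451.20 ÷ £992,751.20 = 1.9889; DFL = £992,751.20 ÷ £434,063.20 = 2.2871.
Combined leverage = 1.9889 × 2.2871 = 4.5488.

4.55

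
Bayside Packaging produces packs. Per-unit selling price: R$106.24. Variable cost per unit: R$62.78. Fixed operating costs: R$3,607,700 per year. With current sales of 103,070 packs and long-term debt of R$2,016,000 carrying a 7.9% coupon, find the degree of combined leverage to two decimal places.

6.29

Total contribution margin = 103,070 × R$43.46 = R$4,479,422.20.
Operating income = contribution − fixed costs = R$4,479,422.20 − R$3,607,700 = R$871,722.20. Interest = R$159,264.00, so EBIT − I = R$712,458.20.
Degree of total leverage = total CM / (EBIT − interest) = R$4,479,422.20 / R$712,458.20 = 6.2873.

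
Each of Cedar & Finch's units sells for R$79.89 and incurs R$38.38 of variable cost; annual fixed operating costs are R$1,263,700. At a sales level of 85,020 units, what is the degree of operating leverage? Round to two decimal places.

Total contribution margin = 85,020 × R$41.51 = R$3,529,180.20.
EBIT = R$3,529,180.20 − R$1,263,700 = R$2,265,480.20.
DOL = contribution ÷ EBIT = R$3,529,180.20 ÷ R$2,265,480.20 = 1.5578.

1.56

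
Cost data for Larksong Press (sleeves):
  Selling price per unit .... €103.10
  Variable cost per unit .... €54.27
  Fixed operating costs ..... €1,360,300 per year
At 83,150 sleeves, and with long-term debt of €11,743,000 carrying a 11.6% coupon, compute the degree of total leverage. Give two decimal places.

At 83,150 units, contribution = 83,150 × €48.83 = €4,060,214.50.
EBIT = €4,060,214.50 − €1,360,300 = €2,699,914.50. Interest = €1,362,188.00, so EBIT − I = €1,337,726.50.
Degree of total leverage = total CM / (EBIT − interest) = €4,060,214.50 / €1,337,726.50 = 3.0352.

3.04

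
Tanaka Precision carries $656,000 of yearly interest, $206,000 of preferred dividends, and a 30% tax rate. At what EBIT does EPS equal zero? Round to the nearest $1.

Preferred dividends are paid after tax, so their pre-tax equivalent is $206,000 ÷ (1 − 0.30) = $294,285.71.
EPS = 0 when EBIT covers interest plus the pre-tax preferred burden: $656,000 + $294,285.71 = $950,285.71.

$950,286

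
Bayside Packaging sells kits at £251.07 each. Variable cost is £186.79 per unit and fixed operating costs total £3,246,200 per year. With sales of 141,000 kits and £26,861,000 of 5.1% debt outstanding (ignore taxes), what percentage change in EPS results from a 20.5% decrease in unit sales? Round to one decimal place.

-41.8%

Total contribution margin = 141,000 × £64.28 = £9,063,480.00.
Operating income = contribution − fixed costs = £9,063,480.00 − £3,246,200 = £5,817,280.00.
After interest of £1,369,911.00, pre-tax earnings = £4,447,369.00.
DCL = total CM / (EBIT − I) = £9,063,480.00 / £4,447,369.00 = 2.0379.
EPS therefore changes by 2.0379 × (-20.5%) = -41.8%.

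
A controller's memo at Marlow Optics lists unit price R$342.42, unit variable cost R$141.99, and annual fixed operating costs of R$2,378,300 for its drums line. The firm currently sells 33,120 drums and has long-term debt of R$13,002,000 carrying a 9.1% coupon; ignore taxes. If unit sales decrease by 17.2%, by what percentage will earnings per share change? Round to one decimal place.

Total contribution margin = 33,120 × R$200.43 = R$6,638,241.60.
Operating income = contribution − fixed costs = R$6,638,241.60 − R$2,378,300 = R$4,259,941.60.
After interest of R$1,183,182.00, pre-tax earnings = R$3,076,759.60.
DCL = total CM / (EBIT − I) = R$6,638,241.60 / R$3,076,759.60 = 2.1575.
%ΔEPS = DCL × %ΔSales = 2.1575 × -17.2% = -37.1%.

-37.1%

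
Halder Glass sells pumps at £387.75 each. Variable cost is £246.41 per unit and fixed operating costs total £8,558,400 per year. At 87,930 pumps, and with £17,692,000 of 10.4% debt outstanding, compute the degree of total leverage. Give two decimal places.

Contribution at this volume is 87,930 × £141.34 = £12,428,026.20.
Subtracting fixed costs: EBIT = £12,428,026.20 − £8,558,400 = £3,869,626.20. Interest = £1,839,968.00, so EBIT − I = £2,029,658.20.
DCL = contribution ÷ (EBIT − I) = £12,428,026.20 ÷ £2,029,658.20 = 6.1232.

6.12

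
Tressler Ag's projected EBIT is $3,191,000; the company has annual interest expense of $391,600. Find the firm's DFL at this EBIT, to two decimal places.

1.14

Annual interest charges come to $391,600.00.
Degree of financial leverage = EBIT / (EBIT − interest) = $3,191,000 / $2,799,400.00 = 1.1399.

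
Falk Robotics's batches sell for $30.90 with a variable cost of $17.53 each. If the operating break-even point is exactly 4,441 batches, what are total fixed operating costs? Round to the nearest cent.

Contribution margin per unit = $30.90 − $17.53 = $13.37.
Since BE = FC / CM, FC = 4,441 × $13.37 = $59,376.17.

$59,376.17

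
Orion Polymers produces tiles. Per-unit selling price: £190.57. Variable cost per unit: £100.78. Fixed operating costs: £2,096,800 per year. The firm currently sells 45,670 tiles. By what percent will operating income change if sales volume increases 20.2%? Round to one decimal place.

Total contribution margin = 45,670 × £89.79 = £4,100,709.30.
EBIT = £4,100,709.30 − £2,096,800 = £2,003,909.30.
Degree of operating leverage = £4,100,709.30 / £2,003,909.30 = 2.0464.
Operating income changes by 2.0464 × +20.2% = +41.3%.

+41.3%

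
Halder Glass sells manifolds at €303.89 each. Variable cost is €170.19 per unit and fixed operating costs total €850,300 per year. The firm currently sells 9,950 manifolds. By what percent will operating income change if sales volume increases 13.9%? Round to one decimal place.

Total contribution margin = 9,950 × €133.70 = €1,330,315.00.
Subtracting fixed costs: EBIT = €1,330,315.00 − €850,300 = €480,015.00.
So DOL = total CM / EBIT = €1,330,315.00 / €480,015.00 = 2.7714.
Operating income changes by 2.7714 × +13.9% = +38.5%.

+38.5%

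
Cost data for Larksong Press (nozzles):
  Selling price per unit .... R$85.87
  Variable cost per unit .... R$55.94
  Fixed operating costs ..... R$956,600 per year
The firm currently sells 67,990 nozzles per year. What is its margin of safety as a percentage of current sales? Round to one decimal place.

Each unit contributes R$85.87 − R$55.94 = R$29.93. Break-even units = R$956,600 ÷ R$29.93 = 31,961.24; break-even revenue = 31,961.24 × R$85.87 = R$2,744,511.93.
Current sales = 67,990 × R$85.87 = R$5,838,301.30.
Margin of safety = (R$5,838,301.30 − R$2,744,511.93) ÷ R$5,838,301.30 = 53.0%.

53.0%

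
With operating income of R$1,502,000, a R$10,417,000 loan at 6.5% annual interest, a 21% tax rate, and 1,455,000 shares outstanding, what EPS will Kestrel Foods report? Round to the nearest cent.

R$0.45

Interest = R$677,105.00, so EBT = R$1,502,000 − R$677,105.00 = R$824,895.00.
Net income = R$824,895.00 × (1 − 0.21) = R$651,667.05.
EPS = R$651,667.05 ÷ 1,455,000 = R$0.45.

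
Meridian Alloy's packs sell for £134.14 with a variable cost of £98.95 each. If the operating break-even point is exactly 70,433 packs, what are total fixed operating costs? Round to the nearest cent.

Contribution margin per unit = £134.14 − £98.95 = £35.19.
Fixed costs = break-even units × CM = 70,433 × £35.19 = £2,478,537.27.

£2,478,537.27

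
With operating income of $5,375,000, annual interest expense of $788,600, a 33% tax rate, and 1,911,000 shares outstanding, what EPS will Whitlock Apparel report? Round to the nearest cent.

$1.61

Pre-tax income = $5,375,000 − $788,600.00 = $4,586,400.00.
After tax at 33%: net income = $4,586,400.00 × 0.67 = $3,072,888.00.
EPS = $3,072,888.00 ÷ 1,911,000 = $1.61.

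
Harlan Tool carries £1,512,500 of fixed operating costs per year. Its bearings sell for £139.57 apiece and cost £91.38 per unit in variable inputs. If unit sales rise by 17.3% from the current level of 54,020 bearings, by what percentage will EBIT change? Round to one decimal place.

Total contribution margin = 54,020 × £48.19 = £2,603,223.80.
Operating income = contribution − fixed costs = £2,603,223.80 − £1,512,500 = £1,090,723.80.
DOL = contribution ÷ EBIT = £2,603,223.80 ÷ £1,090,723.80 = 2.3867.
Operating income changes by 2.3867 × +17.3% = +41.3%.

+41.3%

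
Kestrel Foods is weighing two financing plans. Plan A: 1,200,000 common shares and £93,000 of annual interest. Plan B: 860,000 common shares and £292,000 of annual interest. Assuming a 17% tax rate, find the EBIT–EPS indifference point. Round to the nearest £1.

Set EPS_A = EPS_B: (EBIT − £93,000)(1 − 0.17) ÷ 1,200,000 = (EBIT − £292,000)(1 − 0.17) ÷ 860,000.
Cancelling (1 − t) and cross-multiplying: 860,000·(EBIT − 93,000) = 1,200,000·(EBIT − 292,000).
Solving, EBIT = (292,000·1,200,000 − 93,000·860,000) / (1,200,000 − 860,000) = 270,420,000,000 / 340,000 = 795,352.94.

£795,353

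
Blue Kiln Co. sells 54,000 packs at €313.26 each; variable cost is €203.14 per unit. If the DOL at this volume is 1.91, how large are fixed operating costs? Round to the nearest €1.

Contribution at this volume is 54,000 × €110.12 = €5,946,480.00.
Since DOL = CM ÷ EBIT, EBIT = €5,946,480.00 ÷ 1.91 = €3,113,340.31.
And FC = contribution − EBIT = €5,946,480.00 − €3,113,340.31 = €2,833,140.

€2,833,140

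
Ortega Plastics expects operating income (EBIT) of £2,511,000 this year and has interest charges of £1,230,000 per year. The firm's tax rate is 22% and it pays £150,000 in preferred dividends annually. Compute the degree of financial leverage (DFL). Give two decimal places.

Interest = £1,230,000.00.
Preferred dividends grossed up pre-tax: £150,000 / (1 − 0.22) = £192,307.69.
DFL = EBIT ÷ [EBIT − I − D_p/(1−t)] = £2,511,000 ÷ [£2,511,000 − £1,230,000.00 − £192,307.69] = £2,511,000 ÷ £1,088,692.31 = 2.3064.

2.31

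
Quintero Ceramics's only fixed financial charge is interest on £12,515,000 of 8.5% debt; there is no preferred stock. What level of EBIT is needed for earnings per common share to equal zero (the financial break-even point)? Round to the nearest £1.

£1,063,775

Annual interest = 8.5% × £12,515,000 = £1,063,775.00.
Without preferred stock the financial break-even is simply EBIT = interest = £1,063,775.00.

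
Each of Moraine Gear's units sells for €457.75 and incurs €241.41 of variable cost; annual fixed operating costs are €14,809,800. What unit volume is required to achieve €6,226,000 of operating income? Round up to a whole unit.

97,235 units

Each unit contributes €457.75 − €241.41 = €216.34.
Units = (FC + target) / CM = (€14,809,800 + €6,226,000) / €216.34 = 97,234.91, so 97,235 units.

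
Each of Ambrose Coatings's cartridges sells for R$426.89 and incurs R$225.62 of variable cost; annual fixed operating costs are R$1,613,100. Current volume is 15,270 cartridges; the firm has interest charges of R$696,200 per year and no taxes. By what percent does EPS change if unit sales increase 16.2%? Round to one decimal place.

At 15,270 units, contribution = 15,270 × R$201.27 = R$3,073,392.90.
EBIT = R$3,073,392.90 − R$1,613,100 = R$1,460,292.90.
After interest of R$696,200.00, pre-tax earnings = R$764,092.90.
Degree of combined leverage = contribution ÷ (EBIT − I) = R$3,073,392.90 ÷ R$764,092.90 = 4.0223.
EPS therefore changes by 4.0223 × (+16.2%) = +65.2%.

+65.2%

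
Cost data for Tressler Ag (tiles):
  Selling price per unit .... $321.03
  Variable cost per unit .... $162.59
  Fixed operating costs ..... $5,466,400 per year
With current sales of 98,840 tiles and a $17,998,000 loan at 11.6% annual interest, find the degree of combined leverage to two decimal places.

Contribution at this volume is 98,840 × $158.44 = $15,660,209.60.
Operating income = contribution − fixed costs = $15,660,209.60 − $5,466,400 = $10,193,809.60. Interest = $2,087,768.00, so EBIT − I = $8,106,041.60.
Degree of total leverage = total CM / (EBIT − interest) = $15,660,209.60 / $8,106,041.60 = 1.9319.

1.93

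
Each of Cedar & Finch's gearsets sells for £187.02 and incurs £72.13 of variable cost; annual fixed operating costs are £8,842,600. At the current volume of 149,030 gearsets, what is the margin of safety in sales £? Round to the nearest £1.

£13,477,448

Each unit contributes £187.02 − £72.13 = £114.89. Break-even units = £8,842,600 ÷ £114.89 = 76,965.79; break-even revenue = 76,965.79 × £187.02 = £14,394,142.68.
Current sales = 149,030 × £187.02 = £27,871,590.60.
Margin of safety = £27,871,590.60 − £14,394,142.68 = £13,477,448.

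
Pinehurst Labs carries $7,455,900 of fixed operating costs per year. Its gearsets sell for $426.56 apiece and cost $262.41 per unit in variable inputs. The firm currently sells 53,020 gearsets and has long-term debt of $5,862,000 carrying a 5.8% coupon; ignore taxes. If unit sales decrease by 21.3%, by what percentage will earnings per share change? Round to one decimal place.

-204.3%

At 53,020 units, contribution = 53,020 × $164.15 = $8,703,233.00.
EBIT = $8,703,233.00 − $7,455,900 = $1,247,333.00.
After interest of $339,996.00, pre-tax earnings = $907,337.00.
Degree of combined leverage = contribution ÷ (EBIT − I) = $8,703,233.00 ÷ $907,337.00 = 9.5921.
%ΔEPS = DCL × %ΔSales = 9.5921 × -21.3% = -204.3%.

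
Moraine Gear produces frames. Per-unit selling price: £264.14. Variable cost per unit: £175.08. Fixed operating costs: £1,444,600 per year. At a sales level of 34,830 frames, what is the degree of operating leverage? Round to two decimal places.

1.87

At 34,830 units, contribution = 34,830 × £89.06 = £3,101,959.80.
EBIT = £3,101,959.80 − £1,444,600 = £1,657,359.80.
Degree of operating leverage = £3,101,959.80 / £1,657,359.80 = 1.8716.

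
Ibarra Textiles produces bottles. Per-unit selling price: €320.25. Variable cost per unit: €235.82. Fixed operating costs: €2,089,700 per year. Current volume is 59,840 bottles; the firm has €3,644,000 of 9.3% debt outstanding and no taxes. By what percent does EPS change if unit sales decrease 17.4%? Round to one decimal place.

-33.5%

Contribution at this volume is 59,840 × €84.43 = €5,052,291.20.
Subtracting fixed costs: EBIT = €5,052,291.20 − €2,089,700 = €2,962,591.20.
Interest = €338,892.00, so EBIT − I = €2,623,699.20.
Degree of combined leverage = contribution ÷ (EBIT − I) = €5,052,291.20 ÷ €2,623,699.20 = 1.9256.
%ΔEPS = DCL × %ΔSales = 1.9256 × -17.4% = -33.5%.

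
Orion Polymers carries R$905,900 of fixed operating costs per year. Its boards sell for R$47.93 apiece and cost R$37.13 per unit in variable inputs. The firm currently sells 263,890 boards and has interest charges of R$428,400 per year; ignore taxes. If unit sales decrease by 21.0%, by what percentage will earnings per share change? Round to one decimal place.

-39.5%

Total contribution margin = 263,890 × R$10.80 = R$2,850,012.00.
Subtracting fixed costs: EBIT = R$2,850,012.00 − R$905,900 = R$1,944,112.00.
After interest of R$428,400.00, pre-tax earnings = R$1,515,712.00.
DCL = total CM / (EBIT − I) = R$2,850,012.00 / R$1,515,712.00 = 1.8803.
EPS therefore changes by 1.8803 × (-21.0%) = -39.5%.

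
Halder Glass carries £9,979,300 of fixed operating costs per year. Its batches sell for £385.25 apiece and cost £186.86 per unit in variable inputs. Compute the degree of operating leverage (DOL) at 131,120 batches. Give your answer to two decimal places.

1.62

Total contribution margin = 131,120 × £198.39 = £26,012,896.80.
EBIT = £26,012,896.80 − £9,979,300 = £16,033,596.80.
Degree of operating leverage = £26,012,896.80 / £16,033,596.80 = 1.6224.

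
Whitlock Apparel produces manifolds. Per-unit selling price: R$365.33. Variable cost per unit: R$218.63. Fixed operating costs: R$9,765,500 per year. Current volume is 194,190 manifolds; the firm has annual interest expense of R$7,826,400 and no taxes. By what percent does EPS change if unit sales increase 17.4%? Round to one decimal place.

Total contribution margin = 194,190 × R$146.70 = R$28,487,673.00.
EBIT = R$28,487,673.00 − R$9,765,500 = R$18,722,173.00.
After interest of R$7,826,400.00, pre-tax earnings = R$10,895,773.00.
DCL = total CM / (EBIT − I) = R$28,487,673.00 / R$10,895,773.00 = 2.6146.
%ΔEPS = DCL × %ΔSales = 2.6146 × +17.4% = +45.5%.

+45.5%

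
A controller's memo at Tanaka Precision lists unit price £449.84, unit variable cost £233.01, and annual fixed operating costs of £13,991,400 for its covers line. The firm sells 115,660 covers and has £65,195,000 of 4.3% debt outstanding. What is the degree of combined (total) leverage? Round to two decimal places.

3.03

At 115,660 units, contribution = 115,660 × £216.83 = £25,078,557.80.
Operating income = contribution − fixed costs = £25,078,557.80 − £13,991,400 = £11,087,157.80. Interest = £2,803,385.00, so EBIT − I = £8,283,772.80.
Degree of total leverage = total CM / (EBIT − interest) = £25,078,557.80 / £8,283,772.80 = 3.0274.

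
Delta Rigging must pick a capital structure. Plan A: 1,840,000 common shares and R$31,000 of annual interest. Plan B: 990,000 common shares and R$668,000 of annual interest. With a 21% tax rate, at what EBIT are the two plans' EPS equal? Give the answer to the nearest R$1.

Set EPS_A = EPS_B: (EBIT − R$31,000)(1 − 0.21) ÷ 1,840,000 = (EBIT − R$668,000)(1 − 0.21) ÷ 990,000.
Cancelling (1 − t) and cross-multiplying: 990,000·(EBIT − 31,000) = 1,840,000·(EBIT − 668,000).
Solving, EBIT = (668,000·1,840,000 − 31,000·990,000) / (1,840,000 − 990,000) = 1,198,430,000,000 / 850,000 = 1,409,917.65.

R$1,409,918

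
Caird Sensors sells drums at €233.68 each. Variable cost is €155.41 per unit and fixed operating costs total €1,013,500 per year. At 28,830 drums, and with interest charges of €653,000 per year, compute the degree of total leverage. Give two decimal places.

3.82

Contribution at this volume is 28,830 × €78.27 = €2,256,524.10.
Operating income = contribution − fixed costs = €2,256,524.10 − €1,013,500 = €1,243,024.10. Interest = €653,000.00.
DOL = €2,256,524.10 ÷ €1,243,024.10 = 1.8154; DFL = €1,243,024.10 ÷ €590,024.10 = 2.1067.
DCL = DOL × DFL = 1.8154 × 2.1067 = 3.8245.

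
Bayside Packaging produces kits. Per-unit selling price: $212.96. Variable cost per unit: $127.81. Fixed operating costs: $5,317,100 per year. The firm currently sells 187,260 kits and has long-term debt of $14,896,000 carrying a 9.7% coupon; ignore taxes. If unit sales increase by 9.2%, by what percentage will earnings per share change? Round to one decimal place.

+16.0%

At 187,260 units, contribution = 187,260 × $85.15 = $15,945,189.00.
Subtracting fixed costs: EBIT = $15,945,189.00 − $5,317,100 = $10,628,089.00.
After interest of $1,444,912.00, pre-tax earnings = $9,183,177.00.
DCL = total CM / (EBIT − I) = $15,945,189.00 / $9,183,177.00 = 1.7363.
EPS therefore changes by 1.7363 × (+9.2%) = +16.0%.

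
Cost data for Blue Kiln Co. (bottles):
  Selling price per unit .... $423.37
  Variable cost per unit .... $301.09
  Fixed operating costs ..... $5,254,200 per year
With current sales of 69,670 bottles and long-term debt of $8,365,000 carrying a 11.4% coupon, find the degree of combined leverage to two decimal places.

3.69

At 69,670 units, contribution = 69,670 × $122.28 = $8,519,247.60.
Operating income = contribution − fixed costs = $8,519,247.60 − $5,254,200 = $3,265,047.60. Interest = $953,610.00.
DOL = $8,519,247.60 ÷ $3,265,047.60 = 2.6092; DFL = $3,265,047.60 ÷ $2,311,437.60 = 1.4126.
Combined leverage = 2.6092 × 1.4126 = 3.6858.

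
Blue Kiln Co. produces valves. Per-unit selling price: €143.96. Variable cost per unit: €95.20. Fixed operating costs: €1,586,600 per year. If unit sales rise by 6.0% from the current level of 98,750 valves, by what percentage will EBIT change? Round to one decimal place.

+8.9%

At 98,750 units, contribution = 98,750 × €48.76 = €4,815,050.00.
Subtracting fixed costs: EBIT = €4,815,050.00 − €1,586,600 = €3,228,450.00.
Degree of operating leverage = €4,815,050.00 / €3,228,450.00 = 1.4914.
%ΔEBIT = DOL × %ΔSales = 1.4914 × +6.0% = +8.9%.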